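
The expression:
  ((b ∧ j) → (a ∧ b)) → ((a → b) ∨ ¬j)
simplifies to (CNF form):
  b ∨ ¬a ∨ ¬j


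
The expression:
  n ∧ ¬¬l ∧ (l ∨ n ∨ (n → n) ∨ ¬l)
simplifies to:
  l ∧ n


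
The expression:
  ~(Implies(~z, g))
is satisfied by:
  {g: False, z: False}


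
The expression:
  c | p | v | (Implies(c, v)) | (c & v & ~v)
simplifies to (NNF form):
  True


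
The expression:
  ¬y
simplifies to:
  ¬y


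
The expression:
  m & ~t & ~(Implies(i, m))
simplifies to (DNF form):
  False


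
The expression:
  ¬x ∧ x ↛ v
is never true.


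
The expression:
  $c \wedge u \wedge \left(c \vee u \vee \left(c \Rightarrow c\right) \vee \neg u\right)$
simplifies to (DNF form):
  $c \wedge u$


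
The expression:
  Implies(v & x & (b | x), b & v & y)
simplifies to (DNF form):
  ~v | ~x | (b & y)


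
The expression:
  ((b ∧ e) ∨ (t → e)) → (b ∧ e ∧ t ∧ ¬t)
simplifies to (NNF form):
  t ∧ ¬e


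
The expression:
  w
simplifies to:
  w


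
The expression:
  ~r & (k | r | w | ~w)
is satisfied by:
  {r: False}


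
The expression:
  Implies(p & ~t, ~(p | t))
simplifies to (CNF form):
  t | ~p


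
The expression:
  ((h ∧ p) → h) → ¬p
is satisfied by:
  {p: False}


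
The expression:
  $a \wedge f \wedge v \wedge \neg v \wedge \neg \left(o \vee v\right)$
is never true.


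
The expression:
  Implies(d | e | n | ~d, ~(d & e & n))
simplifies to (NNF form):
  ~d | ~e | ~n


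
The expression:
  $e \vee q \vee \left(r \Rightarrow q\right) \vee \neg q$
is always true.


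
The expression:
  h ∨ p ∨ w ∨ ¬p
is always true.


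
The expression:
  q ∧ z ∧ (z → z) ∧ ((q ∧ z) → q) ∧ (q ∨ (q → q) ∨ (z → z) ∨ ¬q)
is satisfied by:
  {z: True, q: True}


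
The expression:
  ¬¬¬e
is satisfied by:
  {e: False}


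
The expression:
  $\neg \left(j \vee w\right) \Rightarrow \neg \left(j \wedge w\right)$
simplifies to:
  $\text{True}$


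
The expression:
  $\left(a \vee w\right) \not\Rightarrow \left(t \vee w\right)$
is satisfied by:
  {a: True, w: False, t: False}


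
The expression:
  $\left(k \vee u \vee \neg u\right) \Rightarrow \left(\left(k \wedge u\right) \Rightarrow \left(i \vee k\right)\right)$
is always true.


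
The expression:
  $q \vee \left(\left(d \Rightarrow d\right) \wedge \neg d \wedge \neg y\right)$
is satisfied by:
  {q: True, y: False, d: False}
  {d: True, q: True, y: False}
  {q: True, y: True, d: False}
  {d: True, q: True, y: True}
  {d: False, y: False, q: False}


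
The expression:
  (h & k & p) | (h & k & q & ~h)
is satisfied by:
  {h: True, p: True, k: True}


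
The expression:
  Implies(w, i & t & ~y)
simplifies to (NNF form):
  ~w | (i & t & ~y)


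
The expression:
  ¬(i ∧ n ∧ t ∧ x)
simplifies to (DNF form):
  ¬i ∨ ¬n ∨ ¬t ∨ ¬x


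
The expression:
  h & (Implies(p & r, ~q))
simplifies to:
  h & (~p | ~q | ~r)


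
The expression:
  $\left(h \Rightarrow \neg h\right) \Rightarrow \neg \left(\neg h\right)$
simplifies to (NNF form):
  $h$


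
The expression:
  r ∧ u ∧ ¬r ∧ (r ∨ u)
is never true.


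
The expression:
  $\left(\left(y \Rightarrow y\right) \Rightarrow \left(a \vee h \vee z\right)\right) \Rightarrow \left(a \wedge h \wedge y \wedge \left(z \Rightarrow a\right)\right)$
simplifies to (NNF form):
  $\left(a \vee \neg h\right) \wedge \left(a \vee \neg z\right) \wedge \left(h \vee \neg a\right) \wedge \left(y \vee \neg h\right)$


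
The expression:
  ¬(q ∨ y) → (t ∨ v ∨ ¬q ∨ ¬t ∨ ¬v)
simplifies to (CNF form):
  True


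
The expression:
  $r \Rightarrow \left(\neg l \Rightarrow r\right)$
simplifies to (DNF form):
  $\text{True}$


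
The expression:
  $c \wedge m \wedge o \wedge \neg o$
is never true.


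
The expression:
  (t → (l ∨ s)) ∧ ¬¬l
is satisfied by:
  {l: True}


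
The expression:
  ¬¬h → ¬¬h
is always true.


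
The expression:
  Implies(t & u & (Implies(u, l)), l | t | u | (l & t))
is always true.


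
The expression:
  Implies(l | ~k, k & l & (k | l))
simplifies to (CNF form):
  k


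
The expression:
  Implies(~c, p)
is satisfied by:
  {c: True, p: True}
  {c: True, p: False}
  {p: True, c: False}


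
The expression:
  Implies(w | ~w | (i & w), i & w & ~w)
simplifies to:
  False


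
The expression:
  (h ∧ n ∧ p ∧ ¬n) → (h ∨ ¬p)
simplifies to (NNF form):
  True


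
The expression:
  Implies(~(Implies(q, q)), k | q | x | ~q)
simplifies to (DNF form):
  True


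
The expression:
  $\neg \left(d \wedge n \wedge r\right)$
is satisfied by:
  {d: False, n: False, r: False}
  {r: True, d: False, n: False}
  {n: True, d: False, r: False}
  {r: True, n: True, d: False}
  {d: True, r: False, n: False}
  {r: True, d: True, n: False}
  {n: True, d: True, r: False}


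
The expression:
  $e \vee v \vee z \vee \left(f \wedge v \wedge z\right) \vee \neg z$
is always true.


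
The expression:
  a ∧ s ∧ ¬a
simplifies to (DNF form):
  False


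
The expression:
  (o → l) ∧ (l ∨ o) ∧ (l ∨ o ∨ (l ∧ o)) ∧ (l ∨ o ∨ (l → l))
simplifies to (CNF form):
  l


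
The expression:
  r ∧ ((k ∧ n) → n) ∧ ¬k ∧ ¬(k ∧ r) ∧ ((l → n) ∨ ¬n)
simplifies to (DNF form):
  r ∧ ¬k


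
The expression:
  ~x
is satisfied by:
  {x: False}


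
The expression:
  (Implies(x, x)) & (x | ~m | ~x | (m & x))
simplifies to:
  True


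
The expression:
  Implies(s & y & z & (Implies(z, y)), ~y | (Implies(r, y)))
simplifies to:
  True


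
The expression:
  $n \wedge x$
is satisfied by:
  {x: True, n: True}


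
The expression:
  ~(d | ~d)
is never true.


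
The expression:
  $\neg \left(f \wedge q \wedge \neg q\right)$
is always true.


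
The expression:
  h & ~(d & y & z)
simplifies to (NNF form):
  h & (~d | ~y | ~z)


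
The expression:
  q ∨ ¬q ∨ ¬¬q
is always true.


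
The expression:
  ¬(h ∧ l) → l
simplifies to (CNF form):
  l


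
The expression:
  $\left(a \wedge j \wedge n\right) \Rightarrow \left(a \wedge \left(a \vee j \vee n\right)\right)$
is always true.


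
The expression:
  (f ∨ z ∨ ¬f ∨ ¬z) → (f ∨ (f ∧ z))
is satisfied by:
  {f: True}


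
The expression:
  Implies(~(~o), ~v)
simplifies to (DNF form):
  ~o | ~v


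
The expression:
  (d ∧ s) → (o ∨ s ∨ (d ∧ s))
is always true.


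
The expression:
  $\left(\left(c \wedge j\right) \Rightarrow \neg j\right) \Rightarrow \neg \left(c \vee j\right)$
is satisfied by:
  {j: False, c: False}
  {c: True, j: True}


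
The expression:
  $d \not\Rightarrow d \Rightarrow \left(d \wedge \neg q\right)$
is always true.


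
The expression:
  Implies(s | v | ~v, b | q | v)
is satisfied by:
  {b: True, q: True, v: True}
  {b: True, q: True, v: False}
  {b: True, v: True, q: False}
  {b: True, v: False, q: False}
  {q: True, v: True, b: False}
  {q: True, v: False, b: False}
  {v: True, q: False, b: False}


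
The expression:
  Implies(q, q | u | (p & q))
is always true.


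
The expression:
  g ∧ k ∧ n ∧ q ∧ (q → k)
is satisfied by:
  {n: True, g: True, q: True, k: True}


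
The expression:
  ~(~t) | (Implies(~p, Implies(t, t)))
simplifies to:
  True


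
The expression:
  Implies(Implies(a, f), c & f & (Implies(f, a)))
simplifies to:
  a & (c | ~f)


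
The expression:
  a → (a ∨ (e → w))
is always true.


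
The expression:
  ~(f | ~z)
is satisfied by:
  {z: True, f: False}


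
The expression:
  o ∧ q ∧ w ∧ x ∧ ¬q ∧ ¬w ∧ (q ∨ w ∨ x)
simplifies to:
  False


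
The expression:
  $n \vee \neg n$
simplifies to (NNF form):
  $\text{True}$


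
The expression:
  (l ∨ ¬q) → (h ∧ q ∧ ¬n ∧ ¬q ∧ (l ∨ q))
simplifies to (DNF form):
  q ∧ ¬l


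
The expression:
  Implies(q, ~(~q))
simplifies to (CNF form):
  True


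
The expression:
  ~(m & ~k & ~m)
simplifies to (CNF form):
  True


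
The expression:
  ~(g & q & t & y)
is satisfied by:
  {g: False, t: False, y: False, q: False}
  {q: True, g: False, t: False, y: False}
  {y: True, g: False, t: False, q: False}
  {q: True, y: True, g: False, t: False}
  {t: True, q: False, g: False, y: False}
  {q: True, t: True, g: False, y: False}
  {y: True, t: True, q: False, g: False}
  {q: True, y: True, t: True, g: False}
  {g: True, y: False, t: False, q: False}
  {q: True, g: True, y: False, t: False}
  {y: True, g: True, q: False, t: False}
  {q: True, y: True, g: True, t: False}
  {t: True, g: True, y: False, q: False}
  {q: True, t: True, g: True, y: False}
  {y: True, t: True, g: True, q: False}


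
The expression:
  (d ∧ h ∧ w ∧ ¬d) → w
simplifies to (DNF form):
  True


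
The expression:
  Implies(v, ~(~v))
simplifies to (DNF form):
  True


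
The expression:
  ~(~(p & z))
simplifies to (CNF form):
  p & z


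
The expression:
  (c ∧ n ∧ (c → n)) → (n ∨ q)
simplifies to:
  True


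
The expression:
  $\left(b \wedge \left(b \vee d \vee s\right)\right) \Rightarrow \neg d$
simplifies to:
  $\neg b \vee \neg d$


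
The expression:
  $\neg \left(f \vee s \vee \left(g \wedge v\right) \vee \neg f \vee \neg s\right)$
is never true.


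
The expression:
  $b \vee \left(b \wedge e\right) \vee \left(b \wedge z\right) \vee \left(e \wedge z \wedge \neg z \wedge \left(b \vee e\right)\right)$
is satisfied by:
  {b: True}


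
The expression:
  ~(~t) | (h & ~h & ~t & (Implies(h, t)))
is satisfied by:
  {t: True}


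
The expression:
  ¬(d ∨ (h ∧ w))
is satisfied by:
  {w: False, d: False, h: False}
  {h: True, w: False, d: False}
  {w: True, h: False, d: False}


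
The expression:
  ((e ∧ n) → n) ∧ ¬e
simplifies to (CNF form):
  ¬e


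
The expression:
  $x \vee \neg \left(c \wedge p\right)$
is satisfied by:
  {x: True, p: False, c: False}
  {p: False, c: False, x: False}
  {x: True, c: True, p: False}
  {c: True, p: False, x: False}
  {x: True, p: True, c: False}
  {p: True, x: False, c: False}
  {x: True, c: True, p: True}


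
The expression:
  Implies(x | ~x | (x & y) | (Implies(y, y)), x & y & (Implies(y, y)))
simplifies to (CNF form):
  x & y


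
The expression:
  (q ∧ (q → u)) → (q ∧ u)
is always true.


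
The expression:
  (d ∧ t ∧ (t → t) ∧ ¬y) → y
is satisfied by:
  {y: True, t: False, d: False}
  {t: False, d: False, y: False}
  {y: True, d: True, t: False}
  {d: True, t: False, y: False}
  {y: True, t: True, d: False}
  {t: True, y: False, d: False}
  {y: True, d: True, t: True}


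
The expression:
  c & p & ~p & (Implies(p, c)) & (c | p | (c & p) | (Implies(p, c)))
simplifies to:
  False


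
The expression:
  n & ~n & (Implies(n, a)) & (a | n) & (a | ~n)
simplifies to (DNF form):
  False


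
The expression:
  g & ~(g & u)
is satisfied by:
  {g: True, u: False}


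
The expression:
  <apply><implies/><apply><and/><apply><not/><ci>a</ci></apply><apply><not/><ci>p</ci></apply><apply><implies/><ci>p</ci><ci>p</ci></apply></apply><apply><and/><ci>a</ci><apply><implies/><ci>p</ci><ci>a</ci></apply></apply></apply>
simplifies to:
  <apply><or/><ci>a</ci><ci>p</ci></apply>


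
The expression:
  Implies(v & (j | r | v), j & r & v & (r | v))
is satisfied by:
  {r: True, j: True, v: False}
  {r: True, j: False, v: False}
  {j: True, r: False, v: False}
  {r: False, j: False, v: False}
  {r: True, v: True, j: True}


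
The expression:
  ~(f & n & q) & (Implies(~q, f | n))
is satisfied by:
  {q: True, n: False, f: False}
  {f: True, n: False, q: False}
  {f: True, n: False, q: True}
  {n: True, f: False, q: False}
  {q: True, n: True, f: False}
  {f: True, n: True, q: False}


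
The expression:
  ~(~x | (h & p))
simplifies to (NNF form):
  x & (~h | ~p)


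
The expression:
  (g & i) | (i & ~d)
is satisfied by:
  {i: True, g: True, d: False}
  {i: True, g: False, d: False}
  {i: True, d: True, g: True}


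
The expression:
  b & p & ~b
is never true.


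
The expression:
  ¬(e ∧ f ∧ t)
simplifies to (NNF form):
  ¬e ∨ ¬f ∨ ¬t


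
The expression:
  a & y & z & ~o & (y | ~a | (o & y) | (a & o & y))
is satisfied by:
  {a: True, z: True, y: True, o: False}


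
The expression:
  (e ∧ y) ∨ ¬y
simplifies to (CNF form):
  e ∨ ¬y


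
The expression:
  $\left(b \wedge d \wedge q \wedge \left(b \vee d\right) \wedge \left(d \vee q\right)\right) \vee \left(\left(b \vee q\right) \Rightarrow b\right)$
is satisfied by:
  {b: True, q: False}
  {q: False, b: False}
  {q: True, b: True}


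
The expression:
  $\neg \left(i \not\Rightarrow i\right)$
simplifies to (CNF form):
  $\text{True}$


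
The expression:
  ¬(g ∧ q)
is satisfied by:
  {g: False, q: False}
  {q: True, g: False}
  {g: True, q: False}


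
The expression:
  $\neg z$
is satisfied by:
  {z: False}


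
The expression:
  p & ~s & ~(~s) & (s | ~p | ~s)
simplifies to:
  False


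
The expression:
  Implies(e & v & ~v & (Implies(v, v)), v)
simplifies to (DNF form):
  True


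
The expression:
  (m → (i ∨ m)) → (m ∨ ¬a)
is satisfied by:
  {m: True, a: False}
  {a: False, m: False}
  {a: True, m: True}


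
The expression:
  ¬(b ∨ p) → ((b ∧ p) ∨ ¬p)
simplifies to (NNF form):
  True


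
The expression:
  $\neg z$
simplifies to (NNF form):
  $\neg z$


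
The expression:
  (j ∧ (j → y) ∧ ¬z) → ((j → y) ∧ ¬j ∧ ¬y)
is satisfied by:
  {z: True, y: False, j: False}
  {z: False, y: False, j: False}
  {j: True, z: True, y: False}
  {j: True, z: False, y: False}
  {y: True, z: True, j: False}
  {y: True, z: False, j: False}
  {y: True, j: True, z: True}


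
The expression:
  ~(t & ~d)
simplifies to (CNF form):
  d | ~t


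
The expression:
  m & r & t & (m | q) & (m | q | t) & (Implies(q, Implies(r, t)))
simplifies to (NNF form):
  m & r & t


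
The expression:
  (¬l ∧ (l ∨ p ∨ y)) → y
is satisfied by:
  {y: True, l: True, p: False}
  {y: True, p: False, l: False}
  {l: True, p: False, y: False}
  {l: False, p: False, y: False}
  {y: True, l: True, p: True}
  {y: True, p: True, l: False}
  {l: True, p: True, y: False}


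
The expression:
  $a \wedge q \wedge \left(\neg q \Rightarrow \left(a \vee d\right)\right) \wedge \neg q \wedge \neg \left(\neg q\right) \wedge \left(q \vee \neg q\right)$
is never true.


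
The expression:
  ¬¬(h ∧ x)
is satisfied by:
  {h: True, x: True}


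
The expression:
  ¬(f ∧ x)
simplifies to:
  ¬f ∨ ¬x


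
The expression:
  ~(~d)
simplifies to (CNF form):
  d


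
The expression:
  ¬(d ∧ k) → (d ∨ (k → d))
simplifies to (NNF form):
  d ∨ ¬k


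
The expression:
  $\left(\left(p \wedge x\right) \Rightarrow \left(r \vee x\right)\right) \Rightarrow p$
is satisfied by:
  {p: True}


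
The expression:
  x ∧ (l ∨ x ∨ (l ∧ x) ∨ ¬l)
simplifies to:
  x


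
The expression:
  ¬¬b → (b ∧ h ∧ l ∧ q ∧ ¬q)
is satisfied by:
  {b: False}


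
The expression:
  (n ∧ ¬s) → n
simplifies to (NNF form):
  True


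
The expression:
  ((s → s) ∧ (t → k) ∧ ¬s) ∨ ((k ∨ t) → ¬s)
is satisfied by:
  {k: False, s: False, t: False}
  {t: True, k: False, s: False}
  {k: True, t: False, s: False}
  {t: True, k: True, s: False}
  {s: True, t: False, k: False}


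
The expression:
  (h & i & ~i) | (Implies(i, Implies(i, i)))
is always true.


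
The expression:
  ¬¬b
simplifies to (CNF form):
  b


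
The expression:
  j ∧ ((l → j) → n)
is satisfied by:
  {j: True, n: True}


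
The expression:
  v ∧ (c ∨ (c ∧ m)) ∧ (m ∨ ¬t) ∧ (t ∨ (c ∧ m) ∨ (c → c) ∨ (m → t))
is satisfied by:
  {c: True, v: True, m: True, t: False}
  {c: True, v: True, t: False, m: False}
  {c: True, v: True, m: True, t: True}


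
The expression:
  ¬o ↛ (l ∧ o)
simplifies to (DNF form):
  ¬o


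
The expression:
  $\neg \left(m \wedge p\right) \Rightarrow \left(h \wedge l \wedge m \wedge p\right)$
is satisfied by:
  {m: True, p: True}


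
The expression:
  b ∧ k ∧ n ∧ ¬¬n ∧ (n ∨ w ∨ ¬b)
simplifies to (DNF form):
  b ∧ k ∧ n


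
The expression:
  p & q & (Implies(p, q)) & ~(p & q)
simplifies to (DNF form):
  False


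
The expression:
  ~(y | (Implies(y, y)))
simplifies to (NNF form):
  False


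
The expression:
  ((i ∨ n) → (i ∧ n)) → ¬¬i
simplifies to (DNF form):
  i ∨ n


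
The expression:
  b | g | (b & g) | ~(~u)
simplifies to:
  b | g | u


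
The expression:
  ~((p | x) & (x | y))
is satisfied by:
  {x: False, p: False, y: False}
  {y: True, x: False, p: False}
  {p: True, x: False, y: False}


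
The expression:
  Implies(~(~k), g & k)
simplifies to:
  g | ~k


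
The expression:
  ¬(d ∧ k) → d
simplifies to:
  d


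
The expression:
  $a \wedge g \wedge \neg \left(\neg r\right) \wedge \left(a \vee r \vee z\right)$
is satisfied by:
  {r: True, a: True, g: True}


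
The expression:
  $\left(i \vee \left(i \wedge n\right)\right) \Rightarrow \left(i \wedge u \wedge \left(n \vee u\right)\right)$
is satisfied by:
  {u: True, i: False}
  {i: False, u: False}
  {i: True, u: True}


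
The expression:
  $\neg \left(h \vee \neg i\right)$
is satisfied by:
  {i: True, h: False}


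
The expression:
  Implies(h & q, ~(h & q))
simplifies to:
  ~h | ~q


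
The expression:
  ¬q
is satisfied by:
  {q: False}


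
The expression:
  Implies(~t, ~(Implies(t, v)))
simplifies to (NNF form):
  t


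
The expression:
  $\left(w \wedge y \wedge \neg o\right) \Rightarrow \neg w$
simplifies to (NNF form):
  $o \vee \neg w \vee \neg y$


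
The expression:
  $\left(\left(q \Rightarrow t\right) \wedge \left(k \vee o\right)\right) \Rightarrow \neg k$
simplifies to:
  $\left(q \wedge \neg t\right) \vee \neg k$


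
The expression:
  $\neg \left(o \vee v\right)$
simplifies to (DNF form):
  $\neg o \wedge \neg v$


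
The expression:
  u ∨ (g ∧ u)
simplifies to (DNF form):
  u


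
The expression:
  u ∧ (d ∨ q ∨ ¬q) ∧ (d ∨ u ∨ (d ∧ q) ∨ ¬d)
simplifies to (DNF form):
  u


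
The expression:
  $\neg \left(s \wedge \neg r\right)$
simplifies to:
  $r \vee \neg s$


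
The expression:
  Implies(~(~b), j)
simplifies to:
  j | ~b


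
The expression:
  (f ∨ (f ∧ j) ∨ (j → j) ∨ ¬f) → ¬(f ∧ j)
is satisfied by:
  {j: False, f: False}
  {f: True, j: False}
  {j: True, f: False}


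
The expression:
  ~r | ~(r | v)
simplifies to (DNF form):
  ~r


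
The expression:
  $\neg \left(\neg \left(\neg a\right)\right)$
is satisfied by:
  {a: False}


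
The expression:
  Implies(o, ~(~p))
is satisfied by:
  {p: True, o: False}
  {o: False, p: False}
  {o: True, p: True}


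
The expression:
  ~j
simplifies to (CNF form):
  ~j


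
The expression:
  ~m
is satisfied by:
  {m: False}


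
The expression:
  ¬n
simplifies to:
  ¬n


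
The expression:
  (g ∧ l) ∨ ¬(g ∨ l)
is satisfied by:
  {l: False, g: False}
  {g: True, l: True}


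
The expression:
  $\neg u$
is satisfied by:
  {u: False}


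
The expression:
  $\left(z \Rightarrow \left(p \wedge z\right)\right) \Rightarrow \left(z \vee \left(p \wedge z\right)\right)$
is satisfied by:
  {z: True}


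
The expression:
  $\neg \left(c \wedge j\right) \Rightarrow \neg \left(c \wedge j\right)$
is always true.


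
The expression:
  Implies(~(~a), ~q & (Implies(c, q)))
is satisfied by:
  {q: False, a: False, c: False}
  {c: True, q: False, a: False}
  {q: True, c: False, a: False}
  {c: True, q: True, a: False}
  {a: True, c: False, q: False}


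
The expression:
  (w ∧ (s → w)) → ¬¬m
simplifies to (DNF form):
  m ∨ ¬w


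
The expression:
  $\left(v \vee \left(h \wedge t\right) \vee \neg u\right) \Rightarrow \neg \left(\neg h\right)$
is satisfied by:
  {h: True, u: True, v: False}
  {h: True, u: False, v: False}
  {h: True, v: True, u: True}
  {h: True, v: True, u: False}
  {u: True, v: False, h: False}


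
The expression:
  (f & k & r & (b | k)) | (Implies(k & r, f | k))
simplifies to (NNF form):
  True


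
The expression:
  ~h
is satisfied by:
  {h: False}


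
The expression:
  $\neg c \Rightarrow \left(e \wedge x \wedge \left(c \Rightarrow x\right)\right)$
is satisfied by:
  {x: True, c: True, e: True}
  {x: True, c: True, e: False}
  {c: True, e: True, x: False}
  {c: True, e: False, x: False}
  {x: True, e: True, c: False}


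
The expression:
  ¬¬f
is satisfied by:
  {f: True}


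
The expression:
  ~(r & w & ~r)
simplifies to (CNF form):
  True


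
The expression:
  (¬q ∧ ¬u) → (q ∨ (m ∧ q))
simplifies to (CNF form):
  q ∨ u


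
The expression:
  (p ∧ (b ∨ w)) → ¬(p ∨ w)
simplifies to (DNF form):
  (¬b ∧ ¬w) ∨ ¬p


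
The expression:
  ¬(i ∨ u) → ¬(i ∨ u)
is always true.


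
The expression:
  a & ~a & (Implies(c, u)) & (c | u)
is never true.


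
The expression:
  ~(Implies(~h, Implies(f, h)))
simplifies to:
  f & ~h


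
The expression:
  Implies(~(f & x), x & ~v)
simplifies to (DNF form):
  (f & x) | (x & ~v)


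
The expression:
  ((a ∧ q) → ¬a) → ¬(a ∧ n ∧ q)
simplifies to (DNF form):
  True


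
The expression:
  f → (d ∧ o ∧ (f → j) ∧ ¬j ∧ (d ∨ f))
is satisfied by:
  {f: False}


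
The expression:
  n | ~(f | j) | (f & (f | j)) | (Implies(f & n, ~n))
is always true.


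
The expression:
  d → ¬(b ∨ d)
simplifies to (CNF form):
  ¬d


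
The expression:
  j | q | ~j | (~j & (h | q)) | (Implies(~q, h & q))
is always true.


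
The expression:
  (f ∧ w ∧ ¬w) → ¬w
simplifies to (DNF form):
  True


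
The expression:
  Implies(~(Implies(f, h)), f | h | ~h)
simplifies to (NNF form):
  True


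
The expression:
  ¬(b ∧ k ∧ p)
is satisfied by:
  {p: False, k: False, b: False}
  {b: True, p: False, k: False}
  {k: True, p: False, b: False}
  {b: True, k: True, p: False}
  {p: True, b: False, k: False}
  {b: True, p: True, k: False}
  {k: True, p: True, b: False}


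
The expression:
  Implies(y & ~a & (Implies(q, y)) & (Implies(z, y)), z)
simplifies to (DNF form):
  a | z | ~y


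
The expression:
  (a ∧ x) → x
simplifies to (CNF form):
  True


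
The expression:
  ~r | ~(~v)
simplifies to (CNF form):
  v | ~r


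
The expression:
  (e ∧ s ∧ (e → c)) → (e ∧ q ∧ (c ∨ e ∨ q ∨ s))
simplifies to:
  q ∨ ¬c ∨ ¬e ∨ ¬s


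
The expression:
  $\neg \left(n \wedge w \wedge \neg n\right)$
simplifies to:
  $\text{True}$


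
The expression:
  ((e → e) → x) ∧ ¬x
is never true.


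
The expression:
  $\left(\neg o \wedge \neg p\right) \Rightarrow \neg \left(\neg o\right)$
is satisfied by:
  {o: True, p: True}
  {o: True, p: False}
  {p: True, o: False}


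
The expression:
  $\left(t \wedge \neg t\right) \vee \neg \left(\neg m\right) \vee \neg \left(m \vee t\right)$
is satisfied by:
  {m: True, t: False}
  {t: False, m: False}
  {t: True, m: True}


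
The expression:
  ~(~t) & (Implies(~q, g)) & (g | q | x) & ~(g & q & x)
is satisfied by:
  {t: True, q: True, g: False, x: False}
  {t: True, x: True, q: True, g: False}
  {t: True, g: True, q: False, x: False}
  {t: True, x: True, g: True, q: False}
  {t: True, q: True, g: True, x: False}


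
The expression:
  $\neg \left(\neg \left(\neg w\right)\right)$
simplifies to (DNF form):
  $\neg w$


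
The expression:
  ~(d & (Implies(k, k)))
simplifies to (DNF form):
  ~d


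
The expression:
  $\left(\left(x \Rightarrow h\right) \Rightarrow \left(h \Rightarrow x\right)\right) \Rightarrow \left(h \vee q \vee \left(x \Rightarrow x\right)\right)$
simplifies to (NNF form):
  $\text{True}$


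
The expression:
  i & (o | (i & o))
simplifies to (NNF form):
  i & o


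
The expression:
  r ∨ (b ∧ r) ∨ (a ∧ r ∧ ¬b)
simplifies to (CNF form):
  r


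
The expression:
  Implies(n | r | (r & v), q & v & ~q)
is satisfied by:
  {n: False, r: False}


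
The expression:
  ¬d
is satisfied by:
  {d: False}


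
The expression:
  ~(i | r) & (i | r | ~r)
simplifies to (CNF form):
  ~i & ~r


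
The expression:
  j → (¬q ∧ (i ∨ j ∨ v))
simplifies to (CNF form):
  ¬j ∨ ¬q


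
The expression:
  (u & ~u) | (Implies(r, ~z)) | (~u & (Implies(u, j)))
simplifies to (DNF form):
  ~r | ~u | ~z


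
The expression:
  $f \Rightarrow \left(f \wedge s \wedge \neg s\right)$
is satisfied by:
  {f: False}


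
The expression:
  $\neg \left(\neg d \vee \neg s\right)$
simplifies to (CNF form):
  $d \wedge s$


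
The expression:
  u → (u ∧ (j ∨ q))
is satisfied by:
  {q: True, j: True, u: False}
  {q: True, j: False, u: False}
  {j: True, q: False, u: False}
  {q: False, j: False, u: False}
  {q: True, u: True, j: True}
  {q: True, u: True, j: False}
  {u: True, j: True, q: False}


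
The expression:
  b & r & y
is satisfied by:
  {r: True, b: True, y: True}


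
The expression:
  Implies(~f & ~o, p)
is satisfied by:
  {o: True, p: True, f: True}
  {o: True, p: True, f: False}
  {o: True, f: True, p: False}
  {o: True, f: False, p: False}
  {p: True, f: True, o: False}
  {p: True, f: False, o: False}
  {f: True, p: False, o: False}


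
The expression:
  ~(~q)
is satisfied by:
  {q: True}


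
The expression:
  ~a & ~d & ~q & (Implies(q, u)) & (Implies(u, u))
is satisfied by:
  {q: False, d: False, a: False}


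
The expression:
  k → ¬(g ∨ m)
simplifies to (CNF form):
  (¬g ∨ ¬k) ∧ (¬k ∨ ¬m)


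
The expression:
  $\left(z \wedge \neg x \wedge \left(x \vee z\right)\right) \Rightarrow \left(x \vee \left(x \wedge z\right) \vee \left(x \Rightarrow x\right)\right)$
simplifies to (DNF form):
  $\text{True}$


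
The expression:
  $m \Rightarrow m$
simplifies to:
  $\text{True}$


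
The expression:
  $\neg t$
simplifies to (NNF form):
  $\neg t$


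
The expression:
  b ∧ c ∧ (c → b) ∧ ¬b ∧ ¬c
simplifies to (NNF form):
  False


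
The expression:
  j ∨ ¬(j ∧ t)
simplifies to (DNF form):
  True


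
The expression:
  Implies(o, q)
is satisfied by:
  {q: True, o: False}
  {o: False, q: False}
  {o: True, q: True}


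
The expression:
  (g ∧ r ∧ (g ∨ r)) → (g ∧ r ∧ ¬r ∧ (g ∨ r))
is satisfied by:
  {g: False, r: False}
  {r: True, g: False}
  {g: True, r: False}


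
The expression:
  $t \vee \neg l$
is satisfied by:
  {t: True, l: False}
  {l: False, t: False}
  {l: True, t: True}


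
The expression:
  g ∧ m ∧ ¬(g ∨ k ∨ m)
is never true.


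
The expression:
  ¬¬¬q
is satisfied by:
  {q: False}


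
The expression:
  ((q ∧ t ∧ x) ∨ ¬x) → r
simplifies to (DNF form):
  r ∨ (x ∧ ¬q) ∨ (x ∧ ¬t)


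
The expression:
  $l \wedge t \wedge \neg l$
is never true.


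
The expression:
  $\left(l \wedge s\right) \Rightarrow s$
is always true.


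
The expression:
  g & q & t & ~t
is never true.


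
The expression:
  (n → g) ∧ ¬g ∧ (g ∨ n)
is never true.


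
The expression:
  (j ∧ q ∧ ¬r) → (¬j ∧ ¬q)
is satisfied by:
  {r: True, q: False, j: False}
  {q: False, j: False, r: False}
  {r: True, j: True, q: False}
  {j: True, q: False, r: False}
  {r: True, q: True, j: False}
  {q: True, r: False, j: False}
  {r: True, j: True, q: True}


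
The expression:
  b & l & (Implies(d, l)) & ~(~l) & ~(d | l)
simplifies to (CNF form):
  False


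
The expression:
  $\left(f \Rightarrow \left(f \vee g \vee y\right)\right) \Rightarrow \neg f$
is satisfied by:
  {f: False}


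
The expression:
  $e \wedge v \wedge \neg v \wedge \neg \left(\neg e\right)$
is never true.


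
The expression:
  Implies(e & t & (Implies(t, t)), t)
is always true.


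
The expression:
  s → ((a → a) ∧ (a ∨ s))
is always true.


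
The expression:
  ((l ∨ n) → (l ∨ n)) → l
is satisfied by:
  {l: True}


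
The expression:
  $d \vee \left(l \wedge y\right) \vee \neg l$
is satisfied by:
  {y: True, d: True, l: False}
  {y: True, l: False, d: False}
  {d: True, l: False, y: False}
  {d: False, l: False, y: False}
  {y: True, d: True, l: True}
  {y: True, l: True, d: False}
  {d: True, l: True, y: False}


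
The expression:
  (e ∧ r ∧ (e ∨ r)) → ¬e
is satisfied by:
  {e: False, r: False}
  {r: True, e: False}
  {e: True, r: False}


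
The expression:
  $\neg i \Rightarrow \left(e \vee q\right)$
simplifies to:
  $e \vee i \vee q$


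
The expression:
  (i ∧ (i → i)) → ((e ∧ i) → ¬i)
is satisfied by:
  {e: False, i: False}
  {i: True, e: False}
  {e: True, i: False}


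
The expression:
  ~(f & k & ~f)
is always true.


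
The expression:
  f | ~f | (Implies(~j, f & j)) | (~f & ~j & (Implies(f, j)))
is always true.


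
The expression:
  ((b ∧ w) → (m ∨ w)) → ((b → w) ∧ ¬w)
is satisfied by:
  {w: False, b: False}


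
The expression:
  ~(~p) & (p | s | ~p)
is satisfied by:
  {p: True}


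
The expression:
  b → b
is always true.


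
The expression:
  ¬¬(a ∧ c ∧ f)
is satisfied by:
  {a: True, c: True, f: True}


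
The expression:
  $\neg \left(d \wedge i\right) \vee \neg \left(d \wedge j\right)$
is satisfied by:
  {d: False, i: False, j: False}
  {j: True, d: False, i: False}
  {i: True, d: False, j: False}
  {j: True, i: True, d: False}
  {d: True, j: False, i: False}
  {j: True, d: True, i: False}
  {i: True, d: True, j: False}


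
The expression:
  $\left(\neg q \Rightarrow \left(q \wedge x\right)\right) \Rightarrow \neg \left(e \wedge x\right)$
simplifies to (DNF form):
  $\neg e \vee \neg q \vee \neg x$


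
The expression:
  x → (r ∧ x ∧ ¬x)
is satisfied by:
  {x: False}


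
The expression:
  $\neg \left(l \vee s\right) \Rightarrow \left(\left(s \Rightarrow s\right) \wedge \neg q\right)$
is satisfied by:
  {l: True, s: True, q: False}
  {l: True, s: False, q: False}
  {s: True, l: False, q: False}
  {l: False, s: False, q: False}
  {q: True, l: True, s: True}
  {q: True, l: True, s: False}
  {q: True, s: True, l: False}


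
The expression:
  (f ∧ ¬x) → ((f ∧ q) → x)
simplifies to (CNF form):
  x ∨ ¬f ∨ ¬q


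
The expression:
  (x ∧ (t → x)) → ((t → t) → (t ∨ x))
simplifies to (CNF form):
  True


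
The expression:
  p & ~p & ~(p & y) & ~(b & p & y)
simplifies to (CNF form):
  False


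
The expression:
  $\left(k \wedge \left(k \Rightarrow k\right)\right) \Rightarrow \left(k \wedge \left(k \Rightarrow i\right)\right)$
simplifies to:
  $i \vee \neg k$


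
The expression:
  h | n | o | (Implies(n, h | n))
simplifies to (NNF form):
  True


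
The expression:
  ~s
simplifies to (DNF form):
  ~s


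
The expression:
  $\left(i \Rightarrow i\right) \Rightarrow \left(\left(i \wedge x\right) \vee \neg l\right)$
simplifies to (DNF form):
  $\left(i \wedge x\right) \vee \neg l$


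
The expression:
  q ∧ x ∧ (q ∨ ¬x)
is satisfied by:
  {x: True, q: True}


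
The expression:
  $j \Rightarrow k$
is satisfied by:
  {k: True, j: False}
  {j: False, k: False}
  {j: True, k: True}


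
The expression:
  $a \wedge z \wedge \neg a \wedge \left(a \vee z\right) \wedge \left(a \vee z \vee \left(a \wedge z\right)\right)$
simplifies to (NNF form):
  $\text{False}$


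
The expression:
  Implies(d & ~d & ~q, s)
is always true.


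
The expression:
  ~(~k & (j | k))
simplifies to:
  k | ~j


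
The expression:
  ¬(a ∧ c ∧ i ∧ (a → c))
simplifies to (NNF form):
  ¬a ∨ ¬c ∨ ¬i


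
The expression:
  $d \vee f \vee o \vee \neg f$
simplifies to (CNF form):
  $\text{True}$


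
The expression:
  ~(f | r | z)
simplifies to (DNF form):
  ~f & ~r & ~z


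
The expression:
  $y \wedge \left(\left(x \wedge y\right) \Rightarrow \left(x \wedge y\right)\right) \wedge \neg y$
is never true.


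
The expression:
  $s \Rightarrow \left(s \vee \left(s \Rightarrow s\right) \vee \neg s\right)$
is always true.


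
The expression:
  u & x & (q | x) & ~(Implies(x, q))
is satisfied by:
  {u: True, x: True, q: False}


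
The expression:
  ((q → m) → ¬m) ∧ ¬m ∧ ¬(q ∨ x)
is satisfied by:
  {q: False, x: False, m: False}


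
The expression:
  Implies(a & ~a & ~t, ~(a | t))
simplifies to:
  True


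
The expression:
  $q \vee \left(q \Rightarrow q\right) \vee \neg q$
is always true.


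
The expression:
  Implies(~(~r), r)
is always true.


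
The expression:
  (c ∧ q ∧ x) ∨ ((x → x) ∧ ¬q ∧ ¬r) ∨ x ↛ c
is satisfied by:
  {x: True, c: False, q: False, r: False}
  {r: True, x: True, c: False, q: False}
  {q: True, x: True, c: False, r: False}
  {r: True, q: True, x: True, c: False}
  {c: True, x: True, r: False, q: False}
  {q: True, c: True, x: True, r: False}
  {r: True, q: True, c: True, x: True}
  {r: False, x: False, c: False, q: False}
  {c: True, r: False, x: False, q: False}


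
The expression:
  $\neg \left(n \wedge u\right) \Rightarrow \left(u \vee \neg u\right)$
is always true.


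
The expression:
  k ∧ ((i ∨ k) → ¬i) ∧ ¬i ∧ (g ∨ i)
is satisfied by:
  {g: True, k: True, i: False}


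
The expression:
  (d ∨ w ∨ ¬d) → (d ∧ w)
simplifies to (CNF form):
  d ∧ w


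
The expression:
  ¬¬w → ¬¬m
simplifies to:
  m ∨ ¬w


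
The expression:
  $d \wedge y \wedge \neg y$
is never true.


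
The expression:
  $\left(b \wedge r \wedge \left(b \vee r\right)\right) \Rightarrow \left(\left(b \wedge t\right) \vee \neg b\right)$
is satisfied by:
  {t: True, b: False, r: False}
  {t: False, b: False, r: False}
  {r: True, t: True, b: False}
  {r: True, t: False, b: False}
  {b: True, t: True, r: False}
  {b: True, t: False, r: False}
  {b: True, r: True, t: True}


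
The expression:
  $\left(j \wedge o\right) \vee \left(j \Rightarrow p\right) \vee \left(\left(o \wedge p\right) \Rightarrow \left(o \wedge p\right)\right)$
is always true.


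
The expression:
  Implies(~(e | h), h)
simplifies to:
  e | h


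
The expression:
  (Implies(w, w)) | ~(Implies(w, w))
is always true.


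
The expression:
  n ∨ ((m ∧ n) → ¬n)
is always true.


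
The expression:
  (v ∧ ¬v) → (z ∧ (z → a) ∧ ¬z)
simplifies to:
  True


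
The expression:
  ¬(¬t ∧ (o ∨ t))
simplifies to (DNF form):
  t ∨ ¬o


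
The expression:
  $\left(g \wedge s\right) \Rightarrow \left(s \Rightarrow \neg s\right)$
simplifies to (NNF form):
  $\neg g \vee \neg s$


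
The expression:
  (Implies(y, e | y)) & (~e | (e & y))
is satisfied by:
  {y: True, e: False}
  {e: False, y: False}
  {e: True, y: True}


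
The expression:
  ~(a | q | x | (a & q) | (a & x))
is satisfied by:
  {q: False, x: False, a: False}


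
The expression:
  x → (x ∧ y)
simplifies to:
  y ∨ ¬x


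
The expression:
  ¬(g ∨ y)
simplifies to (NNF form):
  ¬g ∧ ¬y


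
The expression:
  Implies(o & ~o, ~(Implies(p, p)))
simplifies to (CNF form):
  True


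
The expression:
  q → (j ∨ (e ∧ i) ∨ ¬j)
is always true.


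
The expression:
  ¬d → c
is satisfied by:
  {d: True, c: True}
  {d: True, c: False}
  {c: True, d: False}


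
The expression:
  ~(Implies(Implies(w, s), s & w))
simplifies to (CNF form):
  ~w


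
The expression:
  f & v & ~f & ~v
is never true.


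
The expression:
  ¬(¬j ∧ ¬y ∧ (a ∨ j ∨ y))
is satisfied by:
  {y: True, j: True, a: False}
  {y: True, j: False, a: False}
  {j: True, y: False, a: False}
  {y: False, j: False, a: False}
  {y: True, a: True, j: True}
  {y: True, a: True, j: False}
  {a: True, j: True, y: False}


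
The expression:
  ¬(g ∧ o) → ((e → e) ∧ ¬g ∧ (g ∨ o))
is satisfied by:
  {o: True}


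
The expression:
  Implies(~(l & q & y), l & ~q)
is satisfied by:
  {y: True, l: True, q: False}
  {l: True, q: False, y: False}
  {y: True, q: True, l: True}


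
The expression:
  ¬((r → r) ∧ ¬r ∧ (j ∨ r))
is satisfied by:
  {r: True, j: False}
  {j: False, r: False}
  {j: True, r: True}


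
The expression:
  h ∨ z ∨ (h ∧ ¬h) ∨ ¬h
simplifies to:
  True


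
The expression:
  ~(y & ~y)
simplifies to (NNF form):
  True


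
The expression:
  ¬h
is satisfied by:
  {h: False}


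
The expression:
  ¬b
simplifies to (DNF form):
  ¬b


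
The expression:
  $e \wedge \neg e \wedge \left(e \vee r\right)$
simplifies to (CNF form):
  $\text{False}$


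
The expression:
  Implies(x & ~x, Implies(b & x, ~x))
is always true.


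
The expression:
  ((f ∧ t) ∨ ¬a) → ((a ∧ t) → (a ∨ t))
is always true.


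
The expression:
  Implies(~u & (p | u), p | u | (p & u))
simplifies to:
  True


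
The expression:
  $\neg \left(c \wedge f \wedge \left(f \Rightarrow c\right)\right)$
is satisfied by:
  {c: False, f: False}
  {f: True, c: False}
  {c: True, f: False}


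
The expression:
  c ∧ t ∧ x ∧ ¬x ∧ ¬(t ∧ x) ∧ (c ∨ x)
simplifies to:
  False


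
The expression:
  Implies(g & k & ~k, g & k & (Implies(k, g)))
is always true.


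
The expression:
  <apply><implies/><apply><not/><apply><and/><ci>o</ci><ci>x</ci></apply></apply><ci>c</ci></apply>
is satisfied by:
  {x: True, c: True, o: True}
  {x: True, c: True, o: False}
  {c: True, o: True, x: False}
  {c: True, o: False, x: False}
  {x: True, o: True, c: False}


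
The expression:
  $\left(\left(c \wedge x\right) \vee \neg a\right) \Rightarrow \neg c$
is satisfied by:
  {a: True, x: False, c: False}
  {x: False, c: False, a: False}
  {a: True, x: True, c: False}
  {x: True, a: False, c: False}
  {c: True, a: True, x: False}


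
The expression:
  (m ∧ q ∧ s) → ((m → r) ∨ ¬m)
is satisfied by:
  {r: True, s: False, m: False, q: False}
  {r: False, s: False, m: False, q: False}
  {r: True, q: True, s: False, m: False}
  {q: True, r: False, s: False, m: False}
  {r: True, m: True, q: False, s: False}
  {m: True, q: False, s: False, r: False}
  {r: True, q: True, m: True, s: False}
  {q: True, m: True, r: False, s: False}
  {r: True, s: True, q: False, m: False}
  {s: True, q: False, m: False, r: False}
  {r: True, q: True, s: True, m: False}
  {q: True, s: True, r: False, m: False}
  {r: True, m: True, s: True, q: False}
  {m: True, s: True, q: False, r: False}
  {r: True, q: True, m: True, s: True}
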